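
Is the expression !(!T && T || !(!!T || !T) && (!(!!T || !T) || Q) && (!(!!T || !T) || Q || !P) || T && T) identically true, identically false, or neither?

!(!T && T || !(!!T || !T) && (!(!!T || !T) || Q) && (!(!!T || !T) || Q || !P) || T && T)
= !(!T && T || !(!!T || !T) && (!(!!T || !T) || Q) || T && T)
= !(!(!!T || !T) && (!(!!T || !T) || Q) || T && T)
= !(!(!!T || !T) || T && T)
= !(!T && T || T && T)
= !T
This depends on T, so it is not a constant.

neither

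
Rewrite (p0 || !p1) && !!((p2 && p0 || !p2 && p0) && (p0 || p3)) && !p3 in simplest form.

(p0 || !p1) && !!((p2 && p0 || !p2 && p0) && (p0 || p3)) && !p3
= (p0 || !p1) && (p2 && p0 || !p2 && p0) && (p0 || p3) && !p3   [double negation]
= (p0 || !p1) && p0 && (p0 || p3) && !p3   [distribution]
= (p0 || !p1) && p0 && !p3   [absorption]
= p0 && !p3   [absorption]

p0 && !p3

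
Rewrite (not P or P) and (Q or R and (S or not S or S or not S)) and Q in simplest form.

(not P or P) and (Q or R and (S or not S or S or not S)) and Q
= (not P or P) and (Q or R and (S or not S)) and Q
= (Q or R and (S or not S)) and Q
= (Q or R) and Q
= Q

Q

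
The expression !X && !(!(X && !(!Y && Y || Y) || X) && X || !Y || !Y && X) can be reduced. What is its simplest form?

!X && !(!(X && !(!Y && Y || Y) || X) && X || !Y || !Y && X)
= !X && !(!(X && !Y || X) && X || !Y || !Y && X)   — complement / identity
= !X && !(!X && X || !Y || !Y && X)   — absorption
= !X && !(!Y || !Y && X)   — complement / identity
= !X && !!Y   — absorption
= !X && Y   — double negation

!X && Y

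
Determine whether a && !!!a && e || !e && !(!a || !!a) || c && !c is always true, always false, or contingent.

always false

a && !!!a && e || !e && !(!a || !!a) || c && !c
= a && !!!a && e || !e && !(!a || !!a)   — complement / identity
= a && !!!a && e || !e && a && !a   — De Morgan
= a && !a && e || !e && a && !a   — double negation
= a && !a   — distribution
= false   — complement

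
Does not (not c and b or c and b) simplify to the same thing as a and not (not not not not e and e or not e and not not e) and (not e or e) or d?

E1: not (not c and b or c and b)
    = not b   (distribution)
E2: a and not (not not not not e and e or not e and not not e) and (not e or e) or d
    = a and not (not not e and e or not e and not not e) and (not e or e) or d   (double negation)
    = a and not not not e and (not e or e) or d   (distribution)
    = a and not e and (not e or e) or d   (double negation)
    = a and not e or d   (complement / identity)
These differ: at a=0, b=1, c=0, d=1, e=1, E1 = 0 but E2 = 1.

No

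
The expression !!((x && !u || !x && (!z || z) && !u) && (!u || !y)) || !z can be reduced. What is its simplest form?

!!((x && !u || !x && (!z || z) && !u) && (!u || !y)) || !z
= !!((x && !u || !x && !u) && (!u || !y)) || !z   [complement / identity]
= (x && !u || !x && !u) && (!u || !y) || !z   [double negation]
= !u && (!u || !y) || !z   [distribution]
= !u || !z   [absorption]

!u || !z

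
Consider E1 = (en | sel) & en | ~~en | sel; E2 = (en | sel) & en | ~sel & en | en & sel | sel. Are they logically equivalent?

Yes

E1: (en | sel) & en | ~~en | sel
    = (en | sel) & en | en | sel   (double negation)
    = en | sel   (absorption)
E2: (en | sel) & en | ~sel & en | en & sel | sel
    = (en | sel) & en | en | sel   (distribution)
    = en | sel   (absorption)
Both reduce to en | sel, so they are equivalent.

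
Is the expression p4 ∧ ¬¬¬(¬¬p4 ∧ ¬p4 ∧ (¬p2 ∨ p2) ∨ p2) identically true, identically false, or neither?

neither

p4 ∧ ¬¬¬(¬¬p4 ∧ ¬p4 ∧ (¬p2 ∨ p2) ∨ p2)
= p4 ∧ ¬¬¬(p4 ∧ ¬p4 ∧ (¬p2 ∨ p2) ∨ p2)   (double negation)
= p4 ∧ ¬¬¬(p4 ∧ ¬p4 ∨ p2)   (complement / identity)
= p4 ∧ ¬¬¬p2   (complement / identity)
= p4 ∧ ¬p2   (double negation)
This depends on p2, p4, so it is not a constant.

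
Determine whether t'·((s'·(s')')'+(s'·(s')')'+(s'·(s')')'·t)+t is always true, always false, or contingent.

t'·((s'·(s')')'+(s'·(s')')'+(s'·(s')')'·t)+t
= t'·((s'·(s')')'+(s'·(s')')'·t)+t   [idempotence]
= t'·(s'·(s')')'+t   [absorption]
= t'·(s+s')+t   [De Morgan]
= t'+t   [complement / identity]
= 1   [complement]

always true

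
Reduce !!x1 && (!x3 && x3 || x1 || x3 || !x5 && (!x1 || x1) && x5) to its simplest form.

x1

!!x1 && (!x3 && x3 || x1 || x3 || !x5 && (!x1 || x1) && x5)
= !!x1 && (!x3 && x3 || x1 || x3 || !x5 && x5)   — complement / identity
= !!x1 && (!x3 && x3 || x1 || x3)   — complement / identity
= x1 && (!x3 && x3 || x1 || x3)   — double negation
= x1 && (x1 || x3)   — complement / identity
= x1   — absorption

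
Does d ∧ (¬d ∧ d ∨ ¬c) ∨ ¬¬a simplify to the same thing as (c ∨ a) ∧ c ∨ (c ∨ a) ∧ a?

E1: d ∧ (¬d ∧ d ∨ ¬c) ∨ ¬¬a
    = d ∧ ¬c ∨ ¬¬a   (complement / identity)
    = d ∧ ¬c ∨ a   (double negation)
E2: (c ∨ a) ∧ c ∨ (c ∨ a) ∧ a
    = (c ∨ a) ∧ (c ∨ a)   (distribution)
    = c ∨ a   (idempotence)
These differ: at a=0, c=1, d=0, E1 = 0 but E2 = 1.

No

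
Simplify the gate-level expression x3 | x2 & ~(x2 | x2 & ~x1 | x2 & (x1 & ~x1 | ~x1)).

x3

x3 | x2 & ~(x2 | x2 & ~x1 | x2 & (x1 & ~x1 | ~x1))
= x3 | x2 & ~(x2 | x2 & ~x1 | x2 & ~x1)
= x3 | x2 & ~(x2 | x2 & ~x1)
= x3 | x2 & ~x2
= x3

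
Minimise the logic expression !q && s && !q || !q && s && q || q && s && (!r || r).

s

!q && s && !q || !q && s && q || q && s && (!r || r)
= !q && s || q && s && (!r || r)   [distribution]
= !q && s || q && s   [complement / identity]
= s   [distribution]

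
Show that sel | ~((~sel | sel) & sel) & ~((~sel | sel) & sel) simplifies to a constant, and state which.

1

sel | ~((~sel | sel) & sel) & ~((~sel | sel) & sel)
= sel | ~((~sel | sel) & sel)   — idempotence
= sel | ~sel   — complement / identity
= 1   — complement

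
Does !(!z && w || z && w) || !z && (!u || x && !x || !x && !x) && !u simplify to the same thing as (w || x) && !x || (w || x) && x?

No

E1: !(!z && w || z && w) || !z && (!u || x && !x || !x && !x) && !u
    = !(!z && w || z && w) || !z && (!u || !x) && !u   [distribution]
    = !w || !z && (!u || !x) && !u   [distribution]
    = !w || !z && !u   [absorption]
E2: (w || x) && !x || (w || x) && x
    = w || x   [distribution]
These differ: at u=0, w=0, x=0, z=1, E1 = 1 but E2 = 0.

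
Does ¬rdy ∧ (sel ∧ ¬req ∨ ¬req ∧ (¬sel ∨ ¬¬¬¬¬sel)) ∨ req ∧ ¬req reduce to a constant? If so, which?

¬rdy ∧ (sel ∧ ¬req ∨ ¬req ∧ (¬sel ∨ ¬¬¬¬¬sel)) ∨ req ∧ ¬req
= ¬rdy ∧ (sel ∧ ¬req ∨ ¬req ∧ (¬sel ∨ ¬¬¬¬¬sel))   [complement / identity]
= ¬rdy ∧ (sel ∧ ¬req ∨ ¬req ∧ (¬sel ∨ ¬¬¬sel))   [double negation]
= ¬rdy ∧ (sel ∧ ¬req ∨ ¬req ∧ (¬sel ∨ ¬sel))   [double negation]
= ¬rdy ∧ (sel ∧ ¬req ∨ ¬req ∧ ¬sel)   [idempotence]
= ¬rdy ∧ ¬req   [distribution]
This depends on rdy, req, so it is not a constant.

no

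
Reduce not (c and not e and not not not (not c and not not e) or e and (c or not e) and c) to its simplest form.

not (c and not e and not not not (not c and not not e) or e and (c or not e) and c)
= not (c and (not e and not not not (not c and not not e) or e and (c or not e)))   [distribution]
= not (c and (not e and not (not c and not not e) or e and (c or not e)))   [double negation]
= not (c and (not e and (c or not e) or e and (c or not e)))   [De Morgan]
= not (c and (c or not e))   [distribution]
= not c   [absorption]

not c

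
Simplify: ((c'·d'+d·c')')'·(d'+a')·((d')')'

c'·d'

((c'·d'+d·c')')'·(d'+a')·((d')')'
= ((c'·d'+d·c')')'·(d'+a')·d'   — double negation
= ((c'·d'+d·c')')'·d'   — absorption
= (c'·d'+d·c')·d'   — double negation
= c'·d'   — distribution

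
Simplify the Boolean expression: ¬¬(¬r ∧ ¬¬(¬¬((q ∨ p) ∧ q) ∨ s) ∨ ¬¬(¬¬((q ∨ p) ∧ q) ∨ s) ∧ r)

q ∨ s

¬¬(¬r ∧ ¬¬(¬¬((q ∨ p) ∧ q) ∨ s) ∨ ¬¬(¬¬((q ∨ p) ∧ q) ∨ s) ∧ r)
= ¬¬(¬¬(¬¬((q ∨ p) ∧ q) ∨ s) ∧ (¬r ∨ r))
= ¬¬(¬¬((q ∨ p) ∧ q) ∨ s) ∧ (¬r ∨ r)
= (¬¬((q ∨ p) ∧ q) ∨ s) ∧ (¬r ∨ r)
= (¬¬q ∨ s) ∧ (¬r ∨ r)
= ¬¬q ∨ s
= q ∨ s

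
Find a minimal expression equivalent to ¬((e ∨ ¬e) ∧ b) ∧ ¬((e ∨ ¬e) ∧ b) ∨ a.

¬((e ∨ ¬e) ∧ b) ∧ ¬((e ∨ ¬e) ∧ b) ∨ a
= ¬((e ∨ ¬e) ∧ b) ∨ a   [idempotence]
= ¬b ∨ a   [complement / identity]

¬b ∨ a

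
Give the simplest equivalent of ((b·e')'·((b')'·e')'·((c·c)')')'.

b·e'+c'

((b·e')'·((b')'·e')'·((c·c)')')'
= ((b·e')'·(b·e')'·((c·c)')')'
= ((b·e')'·((c·c)')')'
= ((b·e')'·(c')')'
= b·e'+c'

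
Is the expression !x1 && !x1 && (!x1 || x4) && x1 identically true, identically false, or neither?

identically false

!x1 && !x1 && (!x1 || x4) && x1
= !x1 && !x1 && x1   (absorption)
= !x1 && x1   (idempotence)
= false   (complement)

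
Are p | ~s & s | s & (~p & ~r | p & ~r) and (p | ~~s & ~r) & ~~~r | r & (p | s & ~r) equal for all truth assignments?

Yes

E1: p | ~s & s | s & (~p & ~r | p & ~r)
    = p | s & (~p & ~r | p & ~r)   (complement / identity)
    = p | s & ~r   (distribution)
E2: (p | ~~s & ~r) & ~~~r | r & (p | s & ~r)
    = (p | ~~s & ~r) & ~r | r & (p | s & ~r)   (double negation)
    = (p | s & ~r) & ~r | r & (p | s & ~r)   (double negation)
    = p | s & ~r   (distribution)
Both reduce to p | s & ~r, so they are equivalent.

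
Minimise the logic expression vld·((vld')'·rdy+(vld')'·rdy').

vld

vld·((vld')'·rdy+(vld')'·rdy')
= vld·(vld')'   — distribution
= vld·vld   — double negation
= vld   — idempotence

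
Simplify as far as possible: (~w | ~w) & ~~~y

(~w | ~w) & ~~~y
= (~w | ~w) & ~y   [double negation]
= ~w & ~y   [idempotence]

~w & ~y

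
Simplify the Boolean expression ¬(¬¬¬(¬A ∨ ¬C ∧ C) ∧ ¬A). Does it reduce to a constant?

¬(¬¬¬(¬A ∨ ¬C ∧ C) ∧ ¬A)
= ¬(¬¬¬¬A ∧ ¬A)   [complement / identity]
= ¬¬¬A ∨ A   [De Morgan]
= ¬A ∨ A   [double negation]
= True   [complement]

True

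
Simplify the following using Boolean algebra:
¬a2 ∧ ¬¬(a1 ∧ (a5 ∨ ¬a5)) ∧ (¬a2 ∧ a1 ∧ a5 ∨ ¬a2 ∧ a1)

¬a2 ∧ a1

¬a2 ∧ ¬¬(a1 ∧ (a5 ∨ ¬a5)) ∧ (¬a2 ∧ a1 ∧ a5 ∨ ¬a2 ∧ a1)
= ¬a2 ∧ a1 ∧ (a5 ∨ ¬a5) ∧ (¬a2 ∧ a1 ∧ a5 ∨ ¬a2 ∧ a1)
= ¬a2 ∧ a1 ∧ (a5 ∨ ¬a5) ∧ ¬a2 ∧ a1
= ¬a2 ∧ a1 ∧ ¬a2 ∧ a1
= ¬a2 ∧ a1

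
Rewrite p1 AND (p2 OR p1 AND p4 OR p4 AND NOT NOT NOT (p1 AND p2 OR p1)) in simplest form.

p1 AND (p2 OR p4)

p1 AND (p2 OR p1 AND p4 OR p4 AND NOT NOT NOT (p1 AND p2 OR p1))
= p1 AND (p2 OR p1 AND p4 OR p4 AND NOT (p1 AND p2 OR p1))   [double negation]
= p1 AND (p2 OR p1 AND p4 OR p4 AND NOT p1)   [absorption]
= p1 AND (p2 OR p4)   [distribution]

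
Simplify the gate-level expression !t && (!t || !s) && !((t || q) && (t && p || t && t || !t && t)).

!t && (!t || !s) && !((t || q) && (t && p || t && t || !t && t))
= !t && (!t || !s) && !((t || q) && (t && p || t))   (distribution)
= !t && !((t || q) && (t && p || t))   (absorption)
= !t && !((t || q) && t)   (absorption)
= !t && !t   (absorption)
= !t   (idempotence)

!t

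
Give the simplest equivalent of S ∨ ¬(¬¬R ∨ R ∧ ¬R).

S ∨ ¬(¬¬R ∨ R ∧ ¬R)
= S ∨ ¬¬¬R   [complement / identity]
= S ∨ ¬R   [double negation]

S ∨ ¬R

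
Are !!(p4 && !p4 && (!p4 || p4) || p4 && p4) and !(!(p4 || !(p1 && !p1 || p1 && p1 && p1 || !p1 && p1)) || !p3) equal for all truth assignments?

E1: !!(p4 && !p4 && (!p4 || p4) || p4 && p4)
    = !!(p4 && !p4 || p4 && p4)
    = p4 && !p4 || p4 && p4
    = p4
E2: !(!(p4 || !(p1 && !p1 || p1 && p1 && p1 || !p1 && p1)) || !p3)
    = !(!(p4 || !(p1 && !p1 || p1 && p1 || !p1 && p1)) || !p3)
    = !(!(p4 || !(p1 || !p1 && p1)) || !p3)
    = !(!(p4 || !p1) || !p3)
    = (p4 || !p1) && p3
These differ: at p1=0, p3=1, p4=0, E1 = 0 but E2 = 1.

No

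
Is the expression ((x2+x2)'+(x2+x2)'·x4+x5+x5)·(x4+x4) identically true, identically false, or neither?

((x2+x2)'+(x2+x2)'·x4+x5+x5)·(x4+x4)
= ((x2+x2)'+(x2+x2)'·x4+x5)·(x4+x4)   (idempotence)
= ((x2+x2)'+(x2+x2)'·x4+x5)·x4   (idempotence)
= ((x2+x2)'+x5)·x4   (absorption)
= (x2'+x5)·x4   (idempotence)
This depends on x2, x4, x5, so it is not a constant.

neither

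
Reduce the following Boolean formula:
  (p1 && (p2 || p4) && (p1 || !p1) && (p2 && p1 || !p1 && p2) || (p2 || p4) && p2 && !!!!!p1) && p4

(p1 && (p2 || p4) && (p1 || !p1) && (p2 && p1 || !p1 && p2) || (p2 || p4) && p2 && !!!!!p1) && p4
= (p1 && (p2 || p4) && (p1 || !p1) && (p2 && p1 || !p1 && p2) || (p2 || p4) && p2 && !!!p1) && p4   [double negation]
= (p1 && (p2 || p4) && (p1 || !p1) && (p2 && p1 || !p1 && p2) || (p2 || p4) && p2 && !p1) && p4   [double negation]
= (p1 && (p2 || p4) && (p1 || !p1) && p2 || (p2 || p4) && p2 && !p1) && p4   [distribution]
= (p1 && (p2 || p4) && p2 || (p2 || p4) && p2 && !p1) && p4   [complement / identity]
= (p2 || p4) && p2 && p4   [distribution]
= p2 && p4   [absorption]

p2 && p4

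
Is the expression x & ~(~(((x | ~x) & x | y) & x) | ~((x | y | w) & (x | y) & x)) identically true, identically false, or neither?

x & ~(~(((x | ~x) & x | y) & x) | ~((x | y | w) & (x | y) & x))
= x & ~(~(((x | ~x) & x | y) & x) | ~((x | y) & x))   — absorption
= x & ~(~((x | y) & x) | ~((x | y) & x))   — complement / identity
= x & ~~((x | y) & x)   — idempotence
= x & ~~x   — absorption
= x & x   — double negation
= x   — idempotence
This depends on x, so it is not a constant.

neither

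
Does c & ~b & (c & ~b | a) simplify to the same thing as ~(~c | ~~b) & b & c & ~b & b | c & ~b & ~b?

Yes

E1: c & ~b & (c & ~b | a)
    = c & ~b   (absorption)
E2: ~(~c | ~~b) & b & c & ~b & b | c & ~b & ~b
    = c & ~b & b & c & ~b & b | c & ~b & ~b   (De Morgan)
    = c & ~b & b | c & ~b & ~b   (idempotence)
    = c & ~b   (distribution)
Both reduce to c & ~b, so they are equivalent.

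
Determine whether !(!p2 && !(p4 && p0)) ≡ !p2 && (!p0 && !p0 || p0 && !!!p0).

No

E1: !(!p2 && !(p4 && p0))
    = p2 || p4 && p0   (De Morgan)
E2: !p2 && (!p0 && !p0 || p0 && !!!p0)
    = !p2 && (!p0 && !p0 || p0 && !p0)   (double negation)
    = !p2 && !p0   (distribution)
These differ: at p0=0, p2=1, p4=1, E1 = 1 but E2 = 0.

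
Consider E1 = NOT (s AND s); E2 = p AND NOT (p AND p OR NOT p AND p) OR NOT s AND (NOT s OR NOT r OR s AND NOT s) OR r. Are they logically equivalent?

E1: NOT (s AND s)
    = NOT s   [idempotence]
E2: p AND NOT (p AND p OR NOT p AND p) OR NOT s AND (NOT s OR NOT r OR s AND NOT s) OR r
    = p AND NOT (p AND p OR NOT p AND p) OR NOT s AND (NOT s OR NOT r) OR r   [complement / identity]
    = p AND NOT p OR NOT s AND (NOT s OR NOT r) OR r   [distribution]
    = NOT s AND (NOT s OR NOT r) OR r   [complement / identity]
    = NOT s OR r   [absorption]
These differ: at p=0, r=1, s=1, E1 = 0 but E2 = 1.

No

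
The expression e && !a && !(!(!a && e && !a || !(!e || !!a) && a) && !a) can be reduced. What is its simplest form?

e && !a && !(!(!a && e && !a || !(!e || !!a) && a) && !a)
= e && !a && !(!(!a && e && !a || e && !a && a) && !a)   (De Morgan)
= e && !a && !(!((!a || a) && e && !a) && !a)   (distribution)
= e && !a && ((!a || a) && e && !a || a)   (De Morgan)
= e && !a && (e && !a || a)   (complement / identity)
= e && !a   (absorption)

e && !a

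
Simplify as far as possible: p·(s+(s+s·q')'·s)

p·(s+(s+s·q')'·s)
= p·(s+s'·s)   — absorption
= p·s   — complement / identity

p·s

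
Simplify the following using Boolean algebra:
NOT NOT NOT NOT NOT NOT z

z

NOT NOT NOT NOT NOT NOT z
= NOT NOT NOT NOT z   (double negation)
= NOT NOT z   (double negation)
= z   (double negation)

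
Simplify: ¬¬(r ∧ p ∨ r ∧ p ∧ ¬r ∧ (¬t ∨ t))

p ∧ r

¬¬(r ∧ p ∨ r ∧ p ∧ ¬r ∧ (¬t ∨ t))
= ¬¬(r ∧ p ∨ r ∧ p ∧ ¬r)   [complement / identity]
= ¬¬((p ∨ p ∧ ¬r) ∧ r)   [distribution]
= (p ∨ p ∧ ¬r) ∧ r   [double negation]
= p ∧ r   [absorption]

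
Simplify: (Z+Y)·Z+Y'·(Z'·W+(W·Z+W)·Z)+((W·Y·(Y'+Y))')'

Z+W

(Z+Y)·Z+Y'·(Z'·W+(W·Z+W)·Z)+((W·Y·(Y'+Y))')'
= (Z+Y)·Z+Y'·(Z'·W+(W·Z+W)·Z)+((W·Y)')'   [complement / identity]
= (Z+Y)·Z+Y'·(Z'·W+W·Z)+((W·Y)')'   [absorption]
= (Z+Y)·Z+Y'·W+((W·Y)')'   [distribution]
= (Z+Y)·Z+Y'·W+W·Y   [double negation]
= (Z+Y)·Z+W   [distribution]
= Z+W   [absorption]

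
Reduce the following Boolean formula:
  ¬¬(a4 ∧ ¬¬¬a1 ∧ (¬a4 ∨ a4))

a4 ∧ ¬a1

¬¬(a4 ∧ ¬¬¬a1 ∧ (¬a4 ∨ a4))
= ¬¬(a4 ∧ ¬a1 ∧ (¬a4 ∨ a4))   — double negation
= a4 ∧ ¬a1 ∧ (¬a4 ∨ a4)   — double negation
= a4 ∧ ¬a1   — complement / identity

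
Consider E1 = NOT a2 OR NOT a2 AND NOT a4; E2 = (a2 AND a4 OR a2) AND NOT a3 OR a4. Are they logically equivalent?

No

E1: NOT a2 OR NOT a2 AND NOT a4
    = NOT a2   (absorption)
E2: (a2 AND a4 OR a2) AND NOT a3 OR a4
    = a2 AND NOT a3 OR a4   (absorption)
These differ: at a2=0, a3=1, a4=0, E1 = 1 but E2 = 0.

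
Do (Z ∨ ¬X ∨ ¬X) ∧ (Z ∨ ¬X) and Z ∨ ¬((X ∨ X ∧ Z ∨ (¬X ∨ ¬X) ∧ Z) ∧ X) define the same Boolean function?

E1: (Z ∨ ¬X ∨ ¬X) ∧ (Z ∨ ¬X)
    = Z ∨ ¬X   — absorption
E2: Z ∨ ¬((X ∨ X ∧ Z ∨ (¬X ∨ ¬X) ∧ Z) ∧ X)
    = Z ∨ ¬((X ∨ X ∧ Z ∨ ¬X ∧ Z) ∧ X)   — idempotence
    = Z ∨ ¬((X ∨ Z) ∧ X)   — distribution
    = Z ∨ ¬X   — absorption
Both reduce to Z ∨ ¬X, so they are equivalent.

Yes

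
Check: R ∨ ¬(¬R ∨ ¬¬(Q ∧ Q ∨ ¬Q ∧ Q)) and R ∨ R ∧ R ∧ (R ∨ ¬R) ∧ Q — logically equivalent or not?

Yes

E1: R ∨ ¬(¬R ∨ ¬¬(Q ∧ Q ∨ ¬Q ∧ Q))
    = R ∨ ¬(¬R ∨ ¬¬Q)   — distribution
    = R ∨ R ∧ ¬Q   — De Morgan
    = R   — absorption
E2: R ∨ R ∧ R ∧ (R ∨ ¬R) ∧ Q
    = R ∨ R ∧ R ∧ Q   — complement / identity
    = R ∨ R ∧ Q   — idempotence
    = R   — absorption
Both reduce to R, so they are equivalent.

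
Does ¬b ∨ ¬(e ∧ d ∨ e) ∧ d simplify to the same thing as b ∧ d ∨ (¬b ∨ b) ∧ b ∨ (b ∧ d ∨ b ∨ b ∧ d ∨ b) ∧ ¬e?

E1: ¬b ∨ ¬(e ∧ d ∨ e) ∧ d
    = ¬b ∨ ¬e ∧ d   (absorption)
E2: b ∧ d ∨ (¬b ∨ b) ∧ b ∨ (b ∧ d ∨ b ∨ b ∧ d ∨ b) ∧ ¬e
    = b ∧ d ∨ (¬b ∨ b) ∧ b ∨ (b ∧ d ∨ b) ∧ ¬e   (idempotence)
    = b ∧ d ∨ b ∨ (b ∧ d ∨ b) ∧ ¬e   (complement / identity)
    = b ∧ d ∨ b   (absorption)
    = b   (absorption)
These differ: at b=0, d=0, e=1, E1 = 1 but E2 = 0.

No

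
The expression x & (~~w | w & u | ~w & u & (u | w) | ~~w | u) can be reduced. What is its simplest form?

x & (~~w | w & u | ~w & u & (u | w) | ~~w | u)
= x & (~~w | w & u | ~w & u | ~~w | u)   (absorption)
= x & (~~w | u | ~~w | u)   (distribution)
= x & (~~w | u)   (idempotence)
= x & (w | u)   (double negation)

x & (w | u)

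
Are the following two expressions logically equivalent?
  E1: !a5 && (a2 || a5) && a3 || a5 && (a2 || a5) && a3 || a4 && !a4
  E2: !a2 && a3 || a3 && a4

No

E1: !a5 && (a2 || a5) && a3 || a5 && (a2 || a5) && a3 || a4 && !a4
    = !a5 && (a2 || a5) && a3 || a5 && (a2 || a5) && a3   [complement / identity]
    = (a2 || a5) && a3   [distribution]
E2: !a2 && a3 || a3 && a4
    = a3 && (!a2 || a4)   [distribution]
These differ: at a2=1, a3=1, a4=0, a5=1, E1 = 1 but E2 = 0.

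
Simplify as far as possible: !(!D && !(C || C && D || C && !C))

D || C

!(!D && !(C || C && D || C && !C))
= D || C || C && D || C && !C   — De Morgan
= D || C || C && !C   — absorption
= D || C   — complement / identity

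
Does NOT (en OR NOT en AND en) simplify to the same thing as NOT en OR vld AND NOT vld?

Yes

E1: NOT (en OR NOT en AND en)
    = NOT en   (complement / identity)
E2: NOT en OR vld AND NOT vld
    = NOT en   (complement / identity)
Both reduce to NOT en, so they are equivalent.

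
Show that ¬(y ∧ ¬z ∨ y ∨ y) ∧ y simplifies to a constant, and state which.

¬(y ∧ ¬z ∨ y ∨ y) ∧ y
= ¬(y ∧ ¬z ∨ y) ∧ y   (idempotence)
= ¬y ∧ y   (absorption)
= False   (complement)

False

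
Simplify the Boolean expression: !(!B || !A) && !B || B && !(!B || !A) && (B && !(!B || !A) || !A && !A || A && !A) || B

B

!(!B || !A) && !B || B && !(!B || !A) && (B && !(!B || !A) || !A && !A || A && !A) || B
= !(!B || !A) && !B || B && !(!B || !A) && (B && !(!B || !A) || !A) || B   (distribution)
= !(!B || !A) && !B || B && !(!B || !A) || B   (absorption)
= !(!B || !A) || B   (distribution)
= B && A || B   (De Morgan)
= B   (absorption)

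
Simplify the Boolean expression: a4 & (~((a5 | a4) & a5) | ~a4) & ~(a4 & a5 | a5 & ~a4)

a4 & (~((a5 | a4) & a5) | ~a4) & ~(a4 & a5 | a5 & ~a4)
= a4 & (~a5 | ~a4) & ~(a4 & a5 | a5 & ~a4)   — absorption
= a4 & (~a5 | ~a4) & ~a5   — distribution
= a4 & ~a5   — absorption

a4 & ~a5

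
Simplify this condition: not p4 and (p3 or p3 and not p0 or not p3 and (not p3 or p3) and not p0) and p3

not p4 and p3

not p4 and (p3 or p3 and not p0 or not p3 and (not p3 or p3) and not p0) and p3
= not p4 and (p3 or p3 and not p0 or not p3 and not p0) and p3   [complement / identity]
= not p4 and (p3 or not p0) and p3   [distribution]
= not p4 and p3   [absorption]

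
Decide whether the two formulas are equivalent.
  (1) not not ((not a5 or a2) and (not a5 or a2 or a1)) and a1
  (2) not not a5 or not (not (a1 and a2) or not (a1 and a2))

E1: not not ((not a5 or a2) and (not a5 or a2 or a1)) and a1
    = not not (not a5 or a2) and a1   [absorption]
    = (not a5 or a2) and a1   [double negation]
E2: not not a5 or not (not (a1 and a2) or not (a1 and a2))
    = not not a5 or a1 and a2 and a1 and a2   [De Morgan]
    = not not a5 or a1 and a2   [idempotence]
    = a5 or a1 and a2   [double negation]
These differ: at a1=0, a2=0, a5=1, E1 = 0 but E2 = 1.

No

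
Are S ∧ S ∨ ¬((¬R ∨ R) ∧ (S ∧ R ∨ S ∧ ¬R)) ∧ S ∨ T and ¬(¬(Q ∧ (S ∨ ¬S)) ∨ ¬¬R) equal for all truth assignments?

No

E1: S ∧ S ∨ ¬((¬R ∨ R) ∧ (S ∧ R ∨ S ∧ ¬R)) ∧ S ∨ T
    = S ∧ S ∨ ¬(S ∧ R ∨ S ∧ ¬R) ∧ S ∨ T   — complement / identity
    = S ∧ S ∨ ¬S ∧ S ∨ T   — distribution
    = S ∨ T   — distribution
E2: ¬(¬(Q ∧ (S ∨ ¬S)) ∨ ¬¬R)
    = Q ∧ (S ∨ ¬S) ∧ ¬R   — De Morgan
    = Q ∧ ¬R   — complement / identity
These differ: at Q=0, R=1, S=0, T=1, E1 = 1 but E2 = 0.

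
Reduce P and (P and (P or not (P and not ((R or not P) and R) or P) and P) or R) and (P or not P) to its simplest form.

P and (P and (P or not (P and not ((R or not P) and R) or P) and P) or R) and (P or not P)
= P and (P and (P or not (P and not R or P) and P) or R) and (P or not P)   — absorption
= P and (P and (P or not P and P) or R) and (P or not P)   — absorption
= P and (P and P or R) and (P or not P)   — complement / identity
= P and (P and P or R)   — complement / identity
= P and (P or R)   — idempotence
= P   — absorption

P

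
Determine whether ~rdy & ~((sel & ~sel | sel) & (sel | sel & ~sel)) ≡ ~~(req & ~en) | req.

E1: ~rdy & ~((sel & ~sel | sel) & (sel | sel & ~sel))
    = ~rdy & ~(sel & ~sel | sel & sel)   — distribution
    = ~rdy & ~sel   — distribution
E2: ~~(req & ~en) | req
    = req & ~en | req   — double negation
    = req   — absorption
These differ: at en=0, rdy=1, req=1, sel=0, E1 = 0 but E2 = 1.

No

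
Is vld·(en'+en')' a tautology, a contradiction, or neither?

vld·(en'+en')'
= vld·(en')'   (idempotence)
= vld·en   (double negation)
This depends on en, vld, so it is not a constant.

neither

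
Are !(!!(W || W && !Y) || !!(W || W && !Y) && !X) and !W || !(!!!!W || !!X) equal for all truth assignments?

Yes

E1: !(!!(W || W && !Y) || !!(W || W && !Y) && !X)
    = !!!(W || W && !Y)
    = !!!W
    = !W
E2: !W || !(!!!!W || !!X)
    = !W || !(!!W || !!X)
    = !W || !W && !X
    = !W
Both reduce to !W, so they are equivalent.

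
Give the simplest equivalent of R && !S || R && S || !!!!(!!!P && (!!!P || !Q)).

R && !S || R && S || !!!!(!!!P && (!!!P || !Q))
= R && !S || R && S || !!!!!!!P   (absorption)
= R && !S || R && S || !!!!!P   (double negation)
= R || !!!!!P   (distribution)
= R || !!!P   (double negation)
= R || !P   (double negation)

R || !P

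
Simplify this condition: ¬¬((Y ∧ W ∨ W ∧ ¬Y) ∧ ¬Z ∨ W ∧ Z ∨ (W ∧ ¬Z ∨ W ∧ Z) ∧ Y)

¬¬((Y ∧ W ∨ W ∧ ¬Y) ∧ ¬Z ∨ W ∧ Z ∨ (W ∧ ¬Z ∨ W ∧ Z) ∧ Y)
= ¬¬(W ∧ ¬Z ∨ W ∧ Z ∨ (W ∧ ¬Z ∨ W ∧ Z) ∧ Y)   (distribution)
= W ∧ ¬Z ∨ W ∧ Z ∨ (W ∧ ¬Z ∨ W ∧ Z) ∧ Y   (double negation)
= W ∧ ¬Z ∨ W ∧ Z   (absorption)
= W   (distribution)

W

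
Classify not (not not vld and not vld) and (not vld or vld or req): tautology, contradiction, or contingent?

tautology

not (not not vld and not vld) and (not vld or vld or req)
= (not vld or vld) and (not vld or vld or req)   — De Morgan
= not vld or vld   — absorption
= True   — complement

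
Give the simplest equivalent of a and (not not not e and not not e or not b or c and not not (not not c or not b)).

a and (not b or c)

a and (not not not e and not not e or not b or c and not not (not not c or not b))
= a and (not not not e and e or not b or c and not not (not not c or not b))
= a and (not not not e and e or not b or c and (not not c or not b))
= a and (not e and e or not b or c and (not not c or not b))
= a and (not e and e or not b or c and (c or not b))
= a and (not e and e or not b or c)
= a and (not b or c)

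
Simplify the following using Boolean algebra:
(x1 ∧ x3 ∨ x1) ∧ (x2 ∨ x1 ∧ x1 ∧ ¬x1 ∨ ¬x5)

(x1 ∧ x3 ∨ x1) ∧ (x2 ∨ x1 ∧ x1 ∧ ¬x1 ∨ ¬x5)
= (x1 ∧ x3 ∨ x1) ∧ (x2 ∨ x1 ∧ ¬x1 ∨ ¬x5)   — idempotence
= (x1 ∧ x3 ∨ x1) ∧ (x2 ∨ ¬x5)   — complement / identity
= x1 ∧ (x2 ∨ ¬x5)   — absorption

x1 ∧ (x2 ∨ ¬x5)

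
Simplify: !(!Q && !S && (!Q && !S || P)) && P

(Q || S) && P

!(!Q && !S && (!Q && !S || P)) && P
= !(!Q && !S) && P   (absorption)
= (Q || S) && P   (De Morgan)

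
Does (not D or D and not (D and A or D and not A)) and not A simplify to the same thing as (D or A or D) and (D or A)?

E1: (not D or D and not (D and A or D and not A)) and not A
    = (not D or D and not D) and not A
    = not D and not A
E2: (D or A or D) and (D or A)
    = D or A
These differ: at A=1, D=0, E1 = 0 but E2 = 1.

No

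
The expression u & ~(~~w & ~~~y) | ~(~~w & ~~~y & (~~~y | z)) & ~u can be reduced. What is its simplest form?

u & ~(~~w & ~~~y) | ~(~~w & ~~~y & (~~~y | z)) & ~u
= u & ~(~~w & ~~~y) | ~(~~w & ~~~y) & ~u   [absorption]
= ~(~~w & ~~~y)   [distribution]
= ~(~~w & ~y)   [double negation]
= ~w | y   [De Morgan]

~w | y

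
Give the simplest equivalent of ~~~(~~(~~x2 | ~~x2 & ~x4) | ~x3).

~x2 & x3

~~~(~~(~~x2 | ~~x2 & ~x4) | ~x3)
= ~~~(~~x2 | ~~x2 & ~x4 | ~x3)
= ~~~(~~x2 | ~x3)
= ~~(~x2 & x3)
= ~x2 & x3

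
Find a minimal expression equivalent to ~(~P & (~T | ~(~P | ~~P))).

~(~P & (~T | ~(~P | ~~P)))
= ~(~P & (~T | P & ~P))   (De Morgan)
= ~(~P & ~T)   (complement / identity)
= P | T   (De Morgan)

P | T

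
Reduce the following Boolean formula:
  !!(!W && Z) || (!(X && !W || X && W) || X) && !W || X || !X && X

!W || X

!!(!W && Z) || (!(X && !W || X && W) || X) && !W || X || !X && X
= !!(!W && Z) || (!X || X) && !W || X || !X && X   (distribution)
= !!(!W && Z) || !W || X || !X && X   (complement / identity)
= !W && Z || !W || X || !X && X   (double negation)
= !W && Z || !W || X   (complement / identity)
= !W || X   (absorption)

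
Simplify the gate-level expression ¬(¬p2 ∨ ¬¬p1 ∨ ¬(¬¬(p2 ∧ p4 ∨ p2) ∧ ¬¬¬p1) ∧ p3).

¬(¬p2 ∨ ¬¬p1 ∨ ¬(¬¬(p2 ∧ p4 ∨ p2) ∧ ¬¬¬p1) ∧ p3)
= ¬(¬p2 ∨ ¬¬p1 ∨ (¬(p2 ∧ p4 ∨ p2) ∨ ¬¬p1) ∧ p3)   [De Morgan]
= ¬(¬p2 ∨ ¬¬p1 ∨ (¬p2 ∨ ¬¬p1) ∧ p3)   [absorption]
= ¬(¬p2 ∨ ¬¬p1)   [absorption]
= p2 ∧ ¬p1   [De Morgan]

p2 ∧ ¬p1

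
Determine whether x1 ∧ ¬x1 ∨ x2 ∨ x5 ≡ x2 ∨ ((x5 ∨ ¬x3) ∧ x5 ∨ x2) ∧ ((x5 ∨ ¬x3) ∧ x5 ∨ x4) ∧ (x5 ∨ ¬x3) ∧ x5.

E1: x1 ∧ ¬x1 ∨ x2 ∨ x5
    = x2 ∨ x5   (complement / identity)
E2: x2 ∨ ((x5 ∨ ¬x3) ∧ x5 ∨ x2) ∧ ((x5 ∨ ¬x3) ∧ x5 ∨ x4) ∧ (x5 ∨ ¬x3) ∧ x5
    = x2 ∨ ((x5 ∨ ¬x3) ∧ x5 ∨ x2) ∧ (x5 ∨ ¬x3) ∧ x5   (absorption)
    = x2 ∨ (x5 ∨ ¬x3) ∧ x5   (absorption)
    = x2 ∨ x5   (absorption)
Both reduce to x2 ∨ x5, so they are equivalent.

Yes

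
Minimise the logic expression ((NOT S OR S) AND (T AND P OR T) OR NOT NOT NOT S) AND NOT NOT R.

((NOT S OR S) AND (T AND P OR T) OR NOT NOT NOT S) AND NOT NOT R
= ((NOT S OR S) AND (T AND P OR T) OR NOT NOT NOT S) AND R   (double negation)
= ((NOT S OR S) AND T OR NOT NOT NOT S) AND R   (absorption)
= (T OR NOT NOT NOT S) AND R   (complement / identity)
= (T OR NOT S) AND R   (double negation)

(T OR NOT S) AND R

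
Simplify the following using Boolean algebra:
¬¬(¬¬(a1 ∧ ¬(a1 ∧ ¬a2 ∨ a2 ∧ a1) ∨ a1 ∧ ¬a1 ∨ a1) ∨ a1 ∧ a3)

¬¬(¬¬(a1 ∧ ¬(a1 ∧ ¬a2 ∨ a2 ∧ a1) ∨ a1 ∧ ¬a1 ∨ a1) ∨ a1 ∧ a3)
= ¬¬(¬¬(a1 ∧ ¬a1 ∨ a1 ∧ ¬a1 ∨ a1) ∨ a1 ∧ a3)   [distribution]
= ¬¬(¬¬(a1 ∧ ¬a1 ∨ a1) ∨ a1 ∧ a3)   [complement / identity]
= ¬¬(¬¬a1 ∨ a1 ∧ a3)   [complement / identity]
= ¬¬(a1 ∨ a1 ∧ a3)   [double negation]
= ¬¬a1   [absorption]
= a1   [double negation]

a1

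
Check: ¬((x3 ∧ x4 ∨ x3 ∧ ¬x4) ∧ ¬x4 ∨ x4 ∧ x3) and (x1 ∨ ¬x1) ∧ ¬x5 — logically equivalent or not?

No

E1: ¬((x3 ∧ x4 ∨ x3 ∧ ¬x4) ∧ ¬x4 ∨ x4 ∧ x3)
    = ¬(x3 ∧ ¬x4 ∨ x4 ∧ x3)
    = ¬x3
E2: (x1 ∨ ¬x1) ∧ ¬x5
    = ¬x5
These differ: at x1=0, x3=0, x4=0, x5=1, E1 = 1 but E2 = 0.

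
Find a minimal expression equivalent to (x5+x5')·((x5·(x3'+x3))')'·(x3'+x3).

x5

(x5+x5')·((x5·(x3'+x3))')'·(x3'+x3)
= (x5+x5')·((x5·(x3'+x3))')'   [complement / identity]
= ((x5·(x3'+x3))')'   [complement / identity]
= (x5')'   [complement / identity]
= x5   [double negation]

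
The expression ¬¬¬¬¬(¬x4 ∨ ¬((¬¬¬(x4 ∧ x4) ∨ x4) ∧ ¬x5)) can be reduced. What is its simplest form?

¬¬¬¬¬(¬x4 ∨ ¬((¬¬¬(x4 ∧ x4) ∨ x4) ∧ ¬x5))
= ¬¬¬¬¬(¬x4 ∨ ¬((¬(x4 ∧ x4) ∨ x4) ∧ ¬x5))
= ¬¬¬(¬x4 ∨ ¬((¬(x4 ∧ x4) ∨ x4) ∧ ¬x5))
= ¬¬¬(¬x4 ∨ ¬((¬x4 ∨ x4) ∧ ¬x5))
= ¬(¬x4 ∨ ¬((¬x4 ∨ x4) ∧ ¬x5))
= ¬(¬x4 ∨ ¬¬x5)
= x4 ∧ ¬x5

x4 ∧ ¬x5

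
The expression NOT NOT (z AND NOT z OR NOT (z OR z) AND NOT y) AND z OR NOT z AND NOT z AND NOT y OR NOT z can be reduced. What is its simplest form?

NOT NOT (z AND NOT z OR NOT (z OR z) AND NOT y) AND z OR NOT z AND NOT z AND NOT y OR NOT z
= NOT NOT (z AND NOT z OR NOT z AND NOT y) AND z OR NOT z AND NOT z AND NOT y OR NOT z   [idempotence]
= (z AND NOT z OR NOT z AND NOT y) AND z OR NOT z AND NOT z AND NOT y OR NOT z   [double negation]
= NOT z AND NOT y AND z OR NOT z AND NOT z AND NOT y OR NOT z   [complement / identity]
= NOT z AND NOT y OR NOT z   [distribution]
= NOT z   [absorption]

NOT z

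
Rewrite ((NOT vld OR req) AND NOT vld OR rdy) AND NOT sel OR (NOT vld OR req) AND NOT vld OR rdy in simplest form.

NOT vld OR rdy

((NOT vld OR req) AND NOT vld OR rdy) AND NOT sel OR (NOT vld OR req) AND NOT vld OR rdy
= (NOT vld OR req) AND NOT vld OR rdy
= NOT vld OR rdy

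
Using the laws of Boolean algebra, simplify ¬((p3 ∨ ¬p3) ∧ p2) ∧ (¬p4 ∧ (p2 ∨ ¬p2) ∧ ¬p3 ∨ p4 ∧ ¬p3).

¬p2 ∧ ¬p3

¬((p3 ∨ ¬p3) ∧ p2) ∧ (¬p4 ∧ (p2 ∨ ¬p2) ∧ ¬p3 ∨ p4 ∧ ¬p3)
= ¬((p3 ∨ ¬p3) ∧ p2) ∧ (¬p4 ∧ ¬p3 ∨ p4 ∧ ¬p3)
= ¬p2 ∧ (¬p4 ∧ ¬p3 ∨ p4 ∧ ¬p3)
= ¬p2 ∧ ¬p3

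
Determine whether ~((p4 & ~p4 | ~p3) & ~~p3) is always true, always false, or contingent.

~((p4 & ~p4 | ~p3) & ~~p3)
= ~(~p3 & ~~p3)   [complement / identity]
= p3 | ~p3   [De Morgan]
= 1   [complement]

always true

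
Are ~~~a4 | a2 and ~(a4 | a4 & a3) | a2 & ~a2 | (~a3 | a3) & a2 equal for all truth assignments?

E1: ~~~a4 | a2
    = ~a4 | a2
E2: ~(a4 | a4 & a3) | a2 & ~a2 | (~a3 | a3) & a2
    = ~(a4 | a4 & a3) | a2 & ~a2 | a2
    = ~(a4 | a4 & a3) | a2
    = ~a4 | a2
Both reduce to ~a4 | a2, so they are equivalent.

Yes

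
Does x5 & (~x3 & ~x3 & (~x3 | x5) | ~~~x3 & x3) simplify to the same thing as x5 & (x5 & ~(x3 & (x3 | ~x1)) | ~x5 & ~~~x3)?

E1: x5 & (~x3 & ~x3 & (~x3 | x5) | ~~~x3 & x3)
    = x5 & (~x3 & ~x3 | ~~~x3 & x3)
    = x5 & (~x3 & ~x3 | ~x3 & x3)
    = x5 & ~x3
E2: x5 & (x5 & ~(x3 & (x3 | ~x1)) | ~x5 & ~~~x3)
    = x5 & (x5 & ~(x3 & (x3 | ~x1)) | ~x5 & ~x3)
    = x5 & (x5 & ~x3 | ~x5 & ~x3)
    = x5 & ~x3
Both reduce to x5 & ~x3, so they are equivalent.

Yes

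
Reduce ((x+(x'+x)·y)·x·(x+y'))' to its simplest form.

((x+(x'+x)·y)·x·(x+y'))'
= ((x+y)·x·(x+y'))'   (complement / identity)
= (x·(x+y'))'   (absorption)
= x'   (absorption)

x'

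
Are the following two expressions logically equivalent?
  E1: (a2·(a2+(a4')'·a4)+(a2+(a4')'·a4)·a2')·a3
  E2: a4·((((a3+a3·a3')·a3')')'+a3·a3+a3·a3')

No

E1: (a2·(a2+(a4')'·a4)+(a2+(a4')'·a4)·a2')·a3
    = (a2+(a4')'·a4)·a3   (distribution)
    = (a2+a4·a4)·a3   (double negation)
    = (a2+a4)·a3   (idempotence)
E2: a4·((((a3+a3·a3')·a3')')'+a3·a3+a3·a3')
    = a4·((a3+a3·a3')·a3'+a3·a3+a3·a3')   (double negation)
    = a4·(a3·a3'+a3·a3+a3·a3')   (complement / identity)
    = a4·(a3·a3'+a3)   (distribution)
    = a4·a3   (complement / identity)
These differ: at a2=1, a3=1, a4=0, E1 = 1 but E2 = 0.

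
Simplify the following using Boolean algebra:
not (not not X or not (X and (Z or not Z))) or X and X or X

X

not (not not X or not (X and (Z or not Z))) or X and X or X
= not X and X and (Z or not Z) or X and X or X   — De Morgan
= not X and X or X and X or X   — complement / identity
= X or X   — distribution
= X   — idempotence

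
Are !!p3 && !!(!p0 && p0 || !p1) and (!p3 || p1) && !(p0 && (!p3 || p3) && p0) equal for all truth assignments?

E1: !!p3 && !!(!p0 && p0 || !p1)
    = !!p3 && !!!p1   [complement / identity]
    = !!p3 && !p1   [double negation]
    = p3 && !p1   [double negation]
E2: (!p3 || p1) && !(p0 && (!p3 || p3) && p0)
    = (!p3 || p1) && !(p0 && p0)   [complement / identity]
    = (!p3 || p1) && !p0   [idempotence]
These differ: at p0=0, p1=0, p3=0, E1 = 0 but E2 = 1.

No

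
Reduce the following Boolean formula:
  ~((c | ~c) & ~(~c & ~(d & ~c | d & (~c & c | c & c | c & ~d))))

~c & ~d

~((c | ~c) & ~(~c & ~(d & ~c | d & (~c & c | c & c | c & ~d))))
= ~~(~c & ~(d & ~c | d & (~c & c | c & c | c & ~d)))   (complement / identity)
= ~~(~c & ~(d & ~c | d & (c | c & ~d)))   (distribution)
= ~~(~c & ~(d & ~c | d & c))   (absorption)
= ~~(~c & ~d)   (distribution)
= ~c & ~d   (double negation)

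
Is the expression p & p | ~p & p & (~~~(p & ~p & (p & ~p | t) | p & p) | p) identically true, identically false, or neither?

neither

p & p | ~p & p & (~~~(p & ~p & (p & ~p | t) | p & p) | p)
= p & p | ~p & p & (~~~(p & ~p | p & p) | p)   [absorption]
= p & p | ~p & p & (~~~p | p)   [distribution]
= p & p | ~p & p & (~p | p)   [double negation]
= p & p | ~p & p   [complement / identity]
= p   [distribution]
This depends on p, so it is not a constant.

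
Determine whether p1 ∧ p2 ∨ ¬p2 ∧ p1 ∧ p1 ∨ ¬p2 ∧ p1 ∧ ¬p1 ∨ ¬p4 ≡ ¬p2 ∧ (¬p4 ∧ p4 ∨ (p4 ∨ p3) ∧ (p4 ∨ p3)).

No

E1: p1 ∧ p2 ∨ ¬p2 ∧ p1 ∧ p1 ∨ ¬p2 ∧ p1 ∧ ¬p1 ∨ ¬p4
    = p1 ∧ p2 ∨ ¬p2 ∧ p1 ∨ ¬p4
    = p1 ∨ ¬p4
E2: ¬p2 ∧ (¬p4 ∧ p4 ∨ (p4 ∨ p3) ∧ (p4 ∨ p3))
    = ¬p2 ∧ (p4 ∨ p3) ∧ (p4 ∨ p3)
    = ¬p2 ∧ (p4 ∨ p3)
These differ: at p1=0, p2=1, p3=1, p4=0, E1 = 1 but E2 = 0.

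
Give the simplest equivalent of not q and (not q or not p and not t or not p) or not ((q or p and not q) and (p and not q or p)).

not q or not p

not q and (not q or not p and not t or not p) or not ((q or p and not q) and (p and not q or p))
= not q and (not q or not p) or not ((q or p and not q) and (p and not q or p))   — absorption
= not q and (not q or not p) or not (q and p or p and not q)   — distribution
= not q and (not q or not p) or not p   — distribution
= not q or not p   — absorption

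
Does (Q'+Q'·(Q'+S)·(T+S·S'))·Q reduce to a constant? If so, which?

yes, False

(Q'+Q'·(Q'+S)·(T+S·S'))·Q
= (Q'+Q'·(Q'+S)·T)·Q
= (Q'+Q'·T)·Q
= Q'·Q
= 0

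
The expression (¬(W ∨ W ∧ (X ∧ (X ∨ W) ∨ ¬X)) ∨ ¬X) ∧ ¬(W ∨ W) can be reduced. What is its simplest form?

¬W

(¬(W ∨ W ∧ (X ∧ (X ∨ W) ∨ ¬X)) ∨ ¬X) ∧ ¬(W ∨ W)
= (¬(W ∨ W ∧ (X ∨ ¬X)) ∨ ¬X) ∧ ¬(W ∨ W)   — absorption
= (¬(W ∨ W) ∨ ¬X) ∧ ¬(W ∨ W)   — complement / identity
= ¬(W ∨ W)   — absorption
= ¬W   — idempotence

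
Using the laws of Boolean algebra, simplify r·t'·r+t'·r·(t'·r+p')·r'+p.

t'·r+p

r·t'·r+t'·r·(t'·r+p')·r'+p
= r·t'·r+t'·r·r'+p   [absorption]
= t'·r+p   [distribution]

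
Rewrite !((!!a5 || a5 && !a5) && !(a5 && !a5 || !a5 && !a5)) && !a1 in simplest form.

!a5 && !a1

!((!!a5 || a5 && !a5) && !(a5 && !a5 || !a5 && !a5)) && !a1
= !(!!a5 && !(a5 && !a5 || !a5 && !a5)) && !a1   — complement / identity
= !(!!a5 && !!a5) && !a1   — distribution
= !!!a5 && !a1   — idempotence
= !a5 && !a1   — double negation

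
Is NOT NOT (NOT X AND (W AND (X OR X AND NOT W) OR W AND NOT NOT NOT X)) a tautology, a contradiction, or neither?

neither

NOT NOT (NOT X AND (W AND (X OR X AND NOT W) OR W AND NOT NOT NOT X))
= NOT NOT (NOT X AND (W AND X OR W AND NOT NOT NOT X))   [absorption]
= NOT NOT (NOT X AND (W AND X OR W AND NOT X))   [double negation]
= NOT NOT (NOT X AND W)   [distribution]
= NOT X AND W   [double negation]
This depends on W, X, so it is not a constant.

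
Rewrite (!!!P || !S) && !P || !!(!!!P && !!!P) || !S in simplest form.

!P || !S

(!!!P || !S) && !P || !!(!!!P && !!!P) || !S
= (!!!P || !S) && !P || !!!!!P || !S   — idempotence
= (!!!P || !S) && !P || !!!P || !S   — double negation
= !!!P || !S   — absorption
= !P || !S   — double negation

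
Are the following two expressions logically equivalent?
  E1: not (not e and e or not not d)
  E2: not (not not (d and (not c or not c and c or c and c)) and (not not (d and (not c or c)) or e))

E1: not (not e and e or not not d)
    = not (not e and e or d)   — double negation
    = not d   — complement / identity
E2: not (not not (d and (not c or not c and c or c and c)) and (not not (d and (not c or c)) or e))
    = not (not not (d and (not c or c)) and (not not (d and (not c or c)) or e))   — distribution
    = not not not (d and (not c or c))   — absorption
    = not (d and (not c or c))   — double negation
    = not d   — complement / identity
Both reduce to not d, so they are equivalent.

Yes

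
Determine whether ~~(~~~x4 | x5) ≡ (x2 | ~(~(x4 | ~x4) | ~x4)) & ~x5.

No

E1: ~~(~~~x4 | x5)
    = ~~(~x4 | x5)   — double negation
    = ~x4 | x5   — double negation
E2: (x2 | ~(~(x4 | ~x4) | ~x4)) & ~x5
    = (x2 | (x4 | ~x4) & x4) & ~x5   — De Morgan
    = (x2 | x4) & ~x5   — complement / identity
These differ: at x2=0, x4=0, x5=1, E1 = 1 but E2 = 0.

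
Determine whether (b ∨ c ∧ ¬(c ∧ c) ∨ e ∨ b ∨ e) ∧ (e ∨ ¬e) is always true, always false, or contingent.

contingent

(b ∨ c ∧ ¬(c ∧ c) ∨ e ∨ b ∨ e) ∧ (e ∨ ¬e)
= b ∨ c ∧ ¬(c ∧ c) ∨ e ∨ b ∨ e
= b ∨ c ∧ ¬c ∨ e ∨ b ∨ e
= b ∨ e ∨ b ∨ e
= b ∨ e
This depends on b, e, so it is not a constant.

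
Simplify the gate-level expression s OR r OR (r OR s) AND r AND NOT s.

s OR r

s OR r OR (r OR s) AND r AND NOT s
= s OR r OR r AND NOT s   (absorption)
= s OR r   (absorption)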